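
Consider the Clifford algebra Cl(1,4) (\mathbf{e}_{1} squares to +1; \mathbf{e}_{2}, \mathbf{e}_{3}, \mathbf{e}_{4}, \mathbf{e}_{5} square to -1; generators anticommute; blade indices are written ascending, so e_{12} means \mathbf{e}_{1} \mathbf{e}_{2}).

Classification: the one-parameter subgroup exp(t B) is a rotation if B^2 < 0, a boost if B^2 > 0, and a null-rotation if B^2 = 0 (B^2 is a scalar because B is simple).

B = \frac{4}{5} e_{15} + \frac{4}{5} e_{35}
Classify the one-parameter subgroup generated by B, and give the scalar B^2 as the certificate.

B^2 term by term: the squares give (\frac{4}{5})^2*(e_{15})^2 + (\frac{4}{5})^2*(e_{35})^2 = \frac{16}{25}*(+1) + \frac{16}{25}*(-1) = 0 (each basis 2-blade squares to minus the product of its generators' squares); cross terms between blades sharing an index anticommute and cancel. So B^2 = 0.
Answer: null-rotation, certificate B^2 = 0. Note: conjugating B changes its blade decomposition but never the scalar B^2 = 0, whose sign settles the classification.


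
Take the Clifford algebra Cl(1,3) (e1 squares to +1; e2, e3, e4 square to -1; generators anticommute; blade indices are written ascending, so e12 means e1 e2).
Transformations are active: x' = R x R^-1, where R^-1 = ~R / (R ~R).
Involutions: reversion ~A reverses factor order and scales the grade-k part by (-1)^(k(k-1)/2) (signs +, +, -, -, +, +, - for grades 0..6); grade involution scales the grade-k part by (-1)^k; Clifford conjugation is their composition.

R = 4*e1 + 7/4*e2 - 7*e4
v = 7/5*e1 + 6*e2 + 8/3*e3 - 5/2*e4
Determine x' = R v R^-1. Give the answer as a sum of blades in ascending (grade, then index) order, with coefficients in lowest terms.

~R = 4*e1 + 7/4*e2 - 7*e4, and R ~R = -577/16, so R^-1 = ~R / (-577/16).
R v = -112/5 + 431/20*e12 + 32/3*e13 - 1/5*e14 + 14/3*e23 + 301/8*e24 + 56/3*e34
Answer: 10297/2885*e1 - 11038/2885*e2 - 8/3*e3 - 35751/5770*e4


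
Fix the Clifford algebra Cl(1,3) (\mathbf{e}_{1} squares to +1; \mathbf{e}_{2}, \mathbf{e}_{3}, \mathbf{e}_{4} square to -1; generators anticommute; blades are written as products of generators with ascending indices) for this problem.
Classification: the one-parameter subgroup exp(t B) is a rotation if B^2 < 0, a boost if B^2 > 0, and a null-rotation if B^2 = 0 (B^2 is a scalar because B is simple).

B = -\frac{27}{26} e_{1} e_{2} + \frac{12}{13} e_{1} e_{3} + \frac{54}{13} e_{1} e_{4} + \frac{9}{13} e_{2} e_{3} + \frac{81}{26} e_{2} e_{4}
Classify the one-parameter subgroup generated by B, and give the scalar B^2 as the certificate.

B^2 term by term: the squares give (-\frac{27}{26})^2*(e_{1} e_{2})^2 + (\frac{12}{13})^2*(e_{1} e_{3})^2 + (\frac{54}{13})^2*(e_{1} e_{4})^2 + (\frac{9}{13})^2*(e_{2} e_{3})^2 + (\frac{81}{26})^2*(e_{2} e_{4})^2 = \frac{729}{676}*(+1) + \frac{144}{169}*(+1) + \frac{2916}{169}*(+1) + \frac{81}{169}*(-1) + \frac{6561}{676}*(-1) = 9 (each basis 2-blade squares to minus the product of its generators' squares); cross terms between blades sharing an index anticommute and cancel; the commuting (index-disjoint) pairs give grade-4 terms 2*c*c'*(blade product), which cancel blade by blade — e_{1} e_{2} e_{3} e_{4}: -\frac{972}{169} + \frac{972}{169} = 0 — confirming B is simple. So B^2 = 9.
Answer: boost, certificate B^2 = 9. The invariant at work: B^2 = 9 is unchanged by conjugation, hence its sign classifies the subgroup whatever basis B is written in.


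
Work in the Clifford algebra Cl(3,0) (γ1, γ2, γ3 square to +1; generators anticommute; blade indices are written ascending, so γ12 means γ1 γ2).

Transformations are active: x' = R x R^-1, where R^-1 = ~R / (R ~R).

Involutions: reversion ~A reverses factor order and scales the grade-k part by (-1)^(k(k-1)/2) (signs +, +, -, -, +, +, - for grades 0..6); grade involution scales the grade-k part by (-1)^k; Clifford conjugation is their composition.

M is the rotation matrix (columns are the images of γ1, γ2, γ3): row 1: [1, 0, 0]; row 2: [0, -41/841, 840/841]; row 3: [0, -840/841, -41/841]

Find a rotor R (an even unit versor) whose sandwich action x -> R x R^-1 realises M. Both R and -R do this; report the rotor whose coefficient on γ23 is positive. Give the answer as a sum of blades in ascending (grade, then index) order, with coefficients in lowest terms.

Method: write R = a + b12*γ12 + b13*γ13 + b23*γ23 with a^2 + b12^2 + b13^2 + b23^2 = 1 (so R^-1 = ~R). Expanding the columns R e_j ~R gives tr M = 4a^2 - 1 and, from the antisymmetric part, M21 - M12 = -4a*b12, M13 - M31 = 4a*b13, M32 - M23 = -4a*b23.
Here tr M = 759/841, so a^2 = (1 + tr M)/4 = 400/841 and a = ±20/29. Taking a = 20/29: M21 - M12 = 0, M13 - M31 = 0, M32 - M23 = -1680/841, giving b12 = 0, b13 = 0, b23 = 21/29, i.e. R = 20/29 + 21/29*γ23.
Its γ23 coefficient is already positive.
Answer: 20/29 + 21/29*γ23. Why the constraint matters: R and -R act identically through the sandwich — M has trace 759/841 either way — so only the sign condition on γ23 picks one of the two preimages.


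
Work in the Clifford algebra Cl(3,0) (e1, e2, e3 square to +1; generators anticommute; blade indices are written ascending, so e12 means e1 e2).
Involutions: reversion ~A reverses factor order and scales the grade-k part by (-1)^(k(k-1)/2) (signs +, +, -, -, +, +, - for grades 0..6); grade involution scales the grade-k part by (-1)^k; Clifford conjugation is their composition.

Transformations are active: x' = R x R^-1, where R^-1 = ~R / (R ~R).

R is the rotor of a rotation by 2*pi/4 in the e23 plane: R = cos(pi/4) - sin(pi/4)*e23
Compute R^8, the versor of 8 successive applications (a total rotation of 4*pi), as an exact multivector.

The rotor phase is half the rotation angle and phases add under composition, so 8 steps in the e23 plane accumulate phase 8*(pi/4) = 2*pi: R^8 = cos(2*pi) - sin(2*pi)*e23.
cos(2*pi) = 1 and sin(2*pi) = 0, so R^8 = 1. The total rotation 4*pi is 2 full turns, so every vector returns to itself, yet the rotor is +1, back on the identity sheet (an even number of 2*pi turns).
Answer: 1


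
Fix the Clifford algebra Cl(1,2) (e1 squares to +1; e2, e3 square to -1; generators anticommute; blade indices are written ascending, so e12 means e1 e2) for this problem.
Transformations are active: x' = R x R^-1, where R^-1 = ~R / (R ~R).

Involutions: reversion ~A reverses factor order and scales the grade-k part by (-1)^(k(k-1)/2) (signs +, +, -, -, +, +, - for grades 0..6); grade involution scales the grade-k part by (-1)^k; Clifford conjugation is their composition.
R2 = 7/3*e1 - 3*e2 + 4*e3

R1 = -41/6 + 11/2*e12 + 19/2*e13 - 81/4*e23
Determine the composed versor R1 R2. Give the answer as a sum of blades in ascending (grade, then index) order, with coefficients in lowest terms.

Distribute over the terms of R2 (each basis-blade product reordered to ascending indices, repeated generators contracted through their squares):
R1 (7/3*e1) = -287/18*e1 - 77/6*e2 - 133/6*e3 - 189/4*e123
R1 (-3*e2) = 33/2*e1 + 41/2*e2 + 243/4*e3 + 57/2*e123
R1 (4*e3) = -38*e1 + 81*e2 - 82/3*e3 + 22*e123
Summing the partial products and collecting blades:
Answer: -337/9*e1 + 266/3*e2 + 45/4*e3 + 13/4*e123


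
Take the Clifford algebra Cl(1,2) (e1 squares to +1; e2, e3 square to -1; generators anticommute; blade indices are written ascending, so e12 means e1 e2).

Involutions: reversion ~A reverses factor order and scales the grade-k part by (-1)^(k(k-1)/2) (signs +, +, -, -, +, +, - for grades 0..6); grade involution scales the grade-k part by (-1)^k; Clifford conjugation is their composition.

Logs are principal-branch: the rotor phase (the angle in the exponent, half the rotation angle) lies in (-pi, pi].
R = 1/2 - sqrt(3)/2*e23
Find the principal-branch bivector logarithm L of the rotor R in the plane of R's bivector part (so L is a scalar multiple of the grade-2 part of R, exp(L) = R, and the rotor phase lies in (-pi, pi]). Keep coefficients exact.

The scalar part of R is 1/2, which pins the rotor phase on the principal branch; dividing the bivector part by the sine of that phase recovers the unit plane, and L is the phase times that plane.
Concretely: cos(phase) = 1/2 gives phase = ±pi/3, and since phase/sin(phase) is even the sign is immaterial: L = (phase/sin(phase)) * <R>_2 = (2*sqrt(3)*pi/9) * <R>_2.
Answer: -pi/3*e23


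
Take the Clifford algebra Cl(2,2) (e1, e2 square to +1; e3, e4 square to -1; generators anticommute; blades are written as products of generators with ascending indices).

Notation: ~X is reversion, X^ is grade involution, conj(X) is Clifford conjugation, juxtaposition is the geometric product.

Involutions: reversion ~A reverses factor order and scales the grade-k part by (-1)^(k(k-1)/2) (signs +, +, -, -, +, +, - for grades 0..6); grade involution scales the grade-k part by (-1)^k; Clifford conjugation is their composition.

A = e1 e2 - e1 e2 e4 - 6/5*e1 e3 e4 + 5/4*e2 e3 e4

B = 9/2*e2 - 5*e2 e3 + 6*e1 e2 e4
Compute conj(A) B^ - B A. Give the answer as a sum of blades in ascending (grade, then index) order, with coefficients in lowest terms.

first term: 6 + 9/2*e1 - 49/4*e4 - 5/2*e1 e3 - 9/2*e1 e4 - 36/5*e2 e3 - 45/8*e3 e4 + 6*e1 e2 e4 + 5*e1 e3 e4 + 27/5*e1 e2 e3 e4
second term: -6 - 9/2*e1 - 49/4*e4 - 5/2*e1 e3 + 9/2*e1 e4 - 36/5*e2 e3 + 45/8*e3 e4 - 6*e1 e2 e4 - 5*e1 e3 e4 + 27/5*e1 e2 e3 e4
Answer: 12 + 9*e1 - 9*e1 e4 - 45/4*e3 e4 + 12*e1 e2 e4 + 10*e1 e3 e4


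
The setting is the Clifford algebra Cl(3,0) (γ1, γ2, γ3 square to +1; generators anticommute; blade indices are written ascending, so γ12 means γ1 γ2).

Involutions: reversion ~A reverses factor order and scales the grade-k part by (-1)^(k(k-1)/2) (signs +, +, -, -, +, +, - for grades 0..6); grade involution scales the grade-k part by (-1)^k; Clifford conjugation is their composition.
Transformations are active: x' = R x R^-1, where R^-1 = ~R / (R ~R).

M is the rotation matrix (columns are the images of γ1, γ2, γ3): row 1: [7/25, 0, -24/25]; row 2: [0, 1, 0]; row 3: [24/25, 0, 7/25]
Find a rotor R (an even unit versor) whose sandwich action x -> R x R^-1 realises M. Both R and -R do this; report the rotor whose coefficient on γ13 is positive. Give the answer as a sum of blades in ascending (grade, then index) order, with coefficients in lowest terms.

Method: write R = a + b12*γ12 + b13*γ13 + b23*γ23 with a^2 + b12^2 + b13^2 + b23^2 = 1 (so R^-1 = ~R). Expanding the columns R e_j ~R gives tr M = 4a^2 - 1 and, from the antisymmetric part, M21 - M12 = -4a*b12, M13 - M31 = 4a*b13, M32 - M23 = -4a*b23.
Here tr M = 39/25, so a^2 = (1 + tr M)/4 = 16/25 and a = ±4/5. Taking a = 4/5: M21 - M12 = 0, M13 - M31 = -48/25, M32 - M23 = 0, giving b12 = 0, b13 = -3/5, b23 = 0, i.e. R = 4/5 - 3/5*γ13.
Its γ13 coefficient is negative, so report the other preimage -R.
Answer: -4/5 + 3/5*γ13. Key observation: the double cover Spin(3) -> SO(3) sends R and -R to the same matrix (trace 39/25 here), so the stated sign of the γ13 coefficient is what selects one sheet.


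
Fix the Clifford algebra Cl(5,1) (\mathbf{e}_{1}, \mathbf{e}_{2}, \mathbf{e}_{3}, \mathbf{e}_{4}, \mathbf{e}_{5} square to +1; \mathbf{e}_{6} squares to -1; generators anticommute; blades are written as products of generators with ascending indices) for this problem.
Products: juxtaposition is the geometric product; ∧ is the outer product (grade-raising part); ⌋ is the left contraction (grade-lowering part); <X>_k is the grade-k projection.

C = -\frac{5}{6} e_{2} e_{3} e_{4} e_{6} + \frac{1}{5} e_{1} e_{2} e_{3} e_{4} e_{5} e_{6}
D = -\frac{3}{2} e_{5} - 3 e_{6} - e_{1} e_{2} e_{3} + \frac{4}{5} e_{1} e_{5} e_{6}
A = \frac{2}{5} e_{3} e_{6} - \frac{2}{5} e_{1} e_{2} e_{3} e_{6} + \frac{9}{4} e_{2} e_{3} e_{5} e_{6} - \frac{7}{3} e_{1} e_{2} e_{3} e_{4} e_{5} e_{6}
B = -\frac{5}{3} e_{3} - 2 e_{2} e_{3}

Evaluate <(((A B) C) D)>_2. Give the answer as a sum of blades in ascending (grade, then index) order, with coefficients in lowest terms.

step 1: \frac{2}{3} e_{6} - \frac{4}{5} e_{1} e_{6} + \frac{4}{5} e_{2} e_{6} + \frac{9}{2} e_{5} e_{6} - \frac{2}{3} e_{1} e_{2} e_{6} - \frac{15}{4} e_{2} e_{5} e_{6} - \frac{14}{3} e_{1} e_{4} e_{5} e_{6} - \frac{35}{9} e_{1} e_{2} e_{4} e_{5} e_{6}
step 2: -\frac{7}{9} e_{3} + \frac{14}{15} e_{2} e_{3} - \frac{2}{3} e_{3} e_{4} + \frac{47}{36} e_{1} e_{3} e_{4} - \frac{175}{54} e_{1} e_{3} e_{5} - \frac{5}{9} e_{2} e_{3} e_{4} - \frac{359}{120} e_{3} e_{4} e_{5} + \frac{47}{30} e_{1} e_{2} e_{3} e_{4} - \frac{35}{9} e_{1} e_{2} e_{3} e_{5} - \frac{4}{25} e_{1} e_{3} e_{4} e_{5} + \frac{359}{100} e_{2} e_{3} e_{4} e_{5} + \frac{2}{15} e_{1} e_{2} e_{3} e_{4} e_{5}
step 3: \frac{14}{15} e_{1} - \frac{47}{30} e_{4} + \frac{35}{9} e_{5} + \frac{7}{9} e_{1} e_{2} + \frac{175}{36} e_{1} e_{3} + \frac{5}{9} e_{1} e_{4} + \frac{47}{36} e_{2} e_{4} - \frac{175}{54} e_{2} e_{5} + \frac{359}{80} e_{3} e_{4} + \frac{7}{6} e_{3} e_{5} - \frac{7}{27} e_{3} e_{6} + \frac{2}{15} e_{4} e_{5} + \frac{35}{6} e_{1} e_{2} e_{3} - \frac{2}{3} e_{1} e_{2} e_{4} + \frac{6}{25} e_{1} e_{3} e_{4} + \frac{359}{100} e_{1} e_{4} e_{5} - \frac{1077}{200} e_{2} e_{3} e_{4} - \frac{7}{5} e_{2} e_{3} e_{5} + \frac{14}{45} e_{2} e_{3} e_{6} + \frac{4}{25} e_{2} e_{4} e_{5} + e_{3} e_{4} e_{5} + \frac{266}{125} e_{3} e_{4} e_{6} - \frac{1}{5} e_{1} e_{2} e_{3} e_{4} + \frac{359}{120} e_{1} e_{2} e_{4} e_{5} - \frac{47}{24} e_{1} e_{3} e_{4} e_{5} - \frac{457}{300} e_{1} e_{3} e_{4} e_{6} + \frac{931}{90} e_{1} e_{3} e_{5} e_{6} + \frac{5}{6} e_{2} e_{3} e_{4} e_{5} + \frac{133}{75} e_{2} e_{3} e_{4} e_{6} + \frac{3607}{360} e_{3} e_{4} e_{5} e_{6} - \frac{47}{20} e_{1} e_{2} e_{3} e_{4} e_{5} - \frac{457}{250} e_{1} e_{2} e_{3} e_{4} e_{6} + \frac{931}{75} e_{1} e_{2} e_{3} e_{5} e_{6} - \frac{4}{75} e_{1} e_{3} e_{4} e_{5} e_{6} - \frac{3607}{300} e_{2} e_{3} e_{4} e_{5} e_{6} + \frac{2}{45} e_{1} e_{2} e_{3} e_{4} e_{5} e_{6}
step 4: \frac{7}{9} e_{1} e_{2} + \frac{175}{36} e_{1} e_{3} + \frac{5}{9} e_{1} e_{4} + \frac{47}{36} e_{2} e_{4} - \frac{175}{54} e_{2} e_{5} + \frac{359}{80} e_{3} e_{4} + \frac{7}{6} e_{3} e_{5} - \frac{7}{27} e_{3} e_{6} + \frac{2}{15} e_{4} e_{5}
Answer: \frac{7}{9} e_{1} e_{2} + \frac{175}{36} e_{1} e_{3} + \frac{5}{9} e_{1} e_{4} + \frac{47}{36} e_{2} e_{4} - \frac{175}{54} e_{2} e_{5} + \frac{359}{80} e_{3} e_{4} + \frac{7}{6} e_{3} e_{5} - \frac{7}{27} e_{3} e_{6} + \frac{2}{15} e_{4} e_{5}


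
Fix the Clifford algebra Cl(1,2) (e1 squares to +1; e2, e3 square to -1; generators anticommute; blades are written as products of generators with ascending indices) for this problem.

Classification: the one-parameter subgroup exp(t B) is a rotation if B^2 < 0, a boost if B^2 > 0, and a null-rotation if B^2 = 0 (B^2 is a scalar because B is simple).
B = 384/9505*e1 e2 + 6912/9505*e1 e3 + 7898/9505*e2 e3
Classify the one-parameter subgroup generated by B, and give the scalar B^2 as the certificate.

B^2 term by term: the squares give (384/9505)^2*(e1 e2)^2 + (6912/9505)^2*(e1 e3)^2 + (7898/9505)^2*(e2 e3)^2 = 147456/90345025*(+1) + 47775744/90345025*(+1) + 62378404/90345025*(-1) = -4/25 (each basis 2-blade squares to minus the product of its generators' squares); cross terms between blades sharing an index anticommute and cancel. So B^2 = -4/25.
Answer: rotation, certificate B^2 = -4/25. Check the certificate: B^2 = -4/25, and that sign is decisive whatever form B takes.


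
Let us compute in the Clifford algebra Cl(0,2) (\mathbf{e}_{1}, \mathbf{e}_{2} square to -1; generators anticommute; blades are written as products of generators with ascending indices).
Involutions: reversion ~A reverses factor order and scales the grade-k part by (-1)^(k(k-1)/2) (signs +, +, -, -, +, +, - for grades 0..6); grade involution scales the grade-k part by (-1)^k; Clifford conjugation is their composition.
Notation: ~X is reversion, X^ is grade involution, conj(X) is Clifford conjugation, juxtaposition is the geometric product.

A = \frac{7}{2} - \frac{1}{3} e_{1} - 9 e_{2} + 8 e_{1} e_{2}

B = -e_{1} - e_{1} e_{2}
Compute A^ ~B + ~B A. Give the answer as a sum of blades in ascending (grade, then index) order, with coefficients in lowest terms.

first term: -\frac{23}{3} + \frac{11}{2} e_{1} - \frac{25}{3} e_{2} + \frac{25}{2} e_{1} e_{2}
second term: -\frac{25}{3} + \frac{11}{2} e_{1} + \frac{23}{3} e_{2} + \frac{25}{2} e_{1} e_{2}
Answer: -16 + 11 e_{1} - \frac{2}{3} e_{2} + 25 e_{1} e_{2}


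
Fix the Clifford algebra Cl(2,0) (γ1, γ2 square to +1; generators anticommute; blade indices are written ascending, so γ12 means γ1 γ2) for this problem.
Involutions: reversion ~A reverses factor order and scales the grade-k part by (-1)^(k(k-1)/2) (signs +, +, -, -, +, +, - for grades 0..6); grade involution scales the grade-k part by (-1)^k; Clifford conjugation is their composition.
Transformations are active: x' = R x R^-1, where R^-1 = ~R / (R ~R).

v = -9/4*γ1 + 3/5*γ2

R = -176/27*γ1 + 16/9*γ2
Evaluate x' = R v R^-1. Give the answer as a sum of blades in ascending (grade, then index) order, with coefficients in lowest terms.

~R = -176/27*γ1 + 16/9*γ2, and R ~R = 33280/729, so R^-1 = ~R / (33280/729).
R v = 236/15 + 4/45*γ12
Answer: -729/325*γ1 + 813/1300*γ2


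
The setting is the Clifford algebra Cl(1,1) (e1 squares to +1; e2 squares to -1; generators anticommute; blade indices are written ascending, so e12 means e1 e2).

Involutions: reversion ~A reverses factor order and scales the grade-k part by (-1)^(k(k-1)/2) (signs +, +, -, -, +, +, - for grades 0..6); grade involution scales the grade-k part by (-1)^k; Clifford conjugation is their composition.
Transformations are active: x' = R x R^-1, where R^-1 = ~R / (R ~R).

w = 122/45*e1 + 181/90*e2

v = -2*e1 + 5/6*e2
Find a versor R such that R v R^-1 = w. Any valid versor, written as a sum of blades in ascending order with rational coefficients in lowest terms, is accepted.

Key observation: q(v) = q(w) = 119/36 (sandwiches preserve the norm), so R = v + w = 32/45*e1 + 128/45*e2 works whenever it is invertible — the component of v along it is kept and (v - w)/2 reverses, sending v to w.
Answer: 32/45*e1 + 128/45*e2


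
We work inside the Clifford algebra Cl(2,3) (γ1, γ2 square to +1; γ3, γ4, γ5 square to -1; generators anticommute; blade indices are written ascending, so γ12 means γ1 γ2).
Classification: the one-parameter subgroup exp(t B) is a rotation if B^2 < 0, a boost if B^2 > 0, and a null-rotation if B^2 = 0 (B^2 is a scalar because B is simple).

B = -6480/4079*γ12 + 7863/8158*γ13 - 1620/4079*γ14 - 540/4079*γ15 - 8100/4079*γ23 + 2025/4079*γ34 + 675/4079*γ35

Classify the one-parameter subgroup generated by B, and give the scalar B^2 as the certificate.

B^2 term by term: the squares give (-6480/4079)^2*(γ12)^2 + (7863/8158)^2*(γ13)^2 + (-1620/4079)^2*(γ14)^2 + (-540/4079)^2*(γ15)^2 + (-8100/4079)^2*(γ23)^2 + (2025/4079)^2*(γ34)^2 + (675/4079)^2*(γ35)^2 = 41990400/16638241*(-1) + 61826769/66552964*(+1) + 2624400/16638241*(+1) + 291600/16638241*(+1) + 65610000/16638241*(+1) + 4100625/16638241*(-1) + 455625/16638241*(-1) = 9/4 (each basis 2-blade squares to minus the product of its generators' squares); cross terms between blades sharing an index anticommute and cancel; the commuting (index-disjoint) pairs give grade-4 terms 2*c*c'*(blade product), which cancel blade by blade — γ1234: -26244000/16638241 + 26244000/16638241 = 0; γ1235: -8748000/16638241 + 8748000/16638241 = 0; γ1345: 2187000/16638241 - 2187000/16638241 = 0 — confirming B is simple. So B^2 = 9/4.
Answer: boost, certificate B^2 = 9/4. One invariant decides it: the square 9/4 survives every conjugation, and its sign is exactly the classification.


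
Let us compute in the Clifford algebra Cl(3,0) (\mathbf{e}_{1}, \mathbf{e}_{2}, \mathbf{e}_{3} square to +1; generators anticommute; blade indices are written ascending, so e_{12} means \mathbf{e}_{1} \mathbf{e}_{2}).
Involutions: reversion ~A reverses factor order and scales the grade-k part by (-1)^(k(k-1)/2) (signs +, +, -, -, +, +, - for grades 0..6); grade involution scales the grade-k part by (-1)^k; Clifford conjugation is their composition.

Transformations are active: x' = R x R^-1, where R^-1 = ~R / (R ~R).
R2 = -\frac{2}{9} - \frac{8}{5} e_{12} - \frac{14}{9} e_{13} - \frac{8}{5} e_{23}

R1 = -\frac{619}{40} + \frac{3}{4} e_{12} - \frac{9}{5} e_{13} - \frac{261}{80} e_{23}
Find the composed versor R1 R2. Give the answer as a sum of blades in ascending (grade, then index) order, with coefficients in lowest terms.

Distribute over the terms of R1 (each basis-blade product reordered to ascending indices, repeated generators contracted through their squares):
(-\frac{619}{40}) R2 = \frac{619}{180} + \frac{619}{25} e_{12} + \frac{4333}{180} e_{13} + \frac{619}{25} e_{23}
(\frac{3}{4} e_{12}) R2 = \frac{6}{5} - \frac{1}{6} e_{12} - \frac{6}{5} e_{13} + \frac{7}{6} e_{23}
(-\frac{9}{5} e_{13}) R2 = -\frac{14}{5} - \frac{72}{25} e_{12} + \frac{2}{5} e_{13} + \frac{72}{25} e_{23}
(-\frac{261}{80} e_{23}) R2 = -\frac{261}{50} + \frac{203}{40} e_{12} - \frac{261}{50} e_{13} + \frac{29}{40} e_{23}
Summing the partial products and collecting blades:
Answer: -\frac{3043}{900} + \frac{16073}{600} e_{12} + \frac{16247}{900} e_{13} + \frac{17719}{600} e_{23}


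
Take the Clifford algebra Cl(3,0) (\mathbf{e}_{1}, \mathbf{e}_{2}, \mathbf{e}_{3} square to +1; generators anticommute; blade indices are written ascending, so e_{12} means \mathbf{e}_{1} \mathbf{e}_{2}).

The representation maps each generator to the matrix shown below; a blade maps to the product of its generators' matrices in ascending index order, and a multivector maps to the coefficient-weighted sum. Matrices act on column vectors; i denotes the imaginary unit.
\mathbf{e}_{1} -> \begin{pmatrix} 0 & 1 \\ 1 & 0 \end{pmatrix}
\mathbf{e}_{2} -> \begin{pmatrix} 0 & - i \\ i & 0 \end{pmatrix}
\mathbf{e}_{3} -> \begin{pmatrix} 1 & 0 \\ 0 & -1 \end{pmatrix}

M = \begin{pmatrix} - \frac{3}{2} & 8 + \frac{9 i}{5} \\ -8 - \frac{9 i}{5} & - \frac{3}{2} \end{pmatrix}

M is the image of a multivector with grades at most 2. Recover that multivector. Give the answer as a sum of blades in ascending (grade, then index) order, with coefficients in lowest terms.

Method: 1, rho(e_{1}), rho(e_{2}), rho(e_{3}) form a trace-orthogonal basis of the 2x2 complex matrices (tr(X Y) = 2 if X = Y, else 0), so M = m0*1 + m1*rho(e_{1}) + m2*rho(e_{2}) + m3*rho(e_{3}) with m0 = tr(M)/2 = - \frac{3}{2}, m1 = tr(M rho(e_{1}))/2 = 0, m2 = tr(M rho(e_{2}))/2 = - \frac{9}{5} + 8 i, m3 = tr(M rho(e_{3}))/2 = 0.
Multiplying table entries, the bivector images are rho(e_{12}) = i*rho(e_{3}), rho(e_{13}) = -i*rho(e_{2}), rho(e_{23}) = i*rho(e_{1}); with real blade coefficients the real parts of m0..m3 are the coefficients of 1, e_{1}, e_{2}, e_{3} and the imaginary parts give the bivectors (e_{23}: Im m1, e_{13}: -Im m2, e_{12}: Im m3).
Answer: -\frac{3}{2} - \frac{9}{5} e_{2} - 8 e_{13}


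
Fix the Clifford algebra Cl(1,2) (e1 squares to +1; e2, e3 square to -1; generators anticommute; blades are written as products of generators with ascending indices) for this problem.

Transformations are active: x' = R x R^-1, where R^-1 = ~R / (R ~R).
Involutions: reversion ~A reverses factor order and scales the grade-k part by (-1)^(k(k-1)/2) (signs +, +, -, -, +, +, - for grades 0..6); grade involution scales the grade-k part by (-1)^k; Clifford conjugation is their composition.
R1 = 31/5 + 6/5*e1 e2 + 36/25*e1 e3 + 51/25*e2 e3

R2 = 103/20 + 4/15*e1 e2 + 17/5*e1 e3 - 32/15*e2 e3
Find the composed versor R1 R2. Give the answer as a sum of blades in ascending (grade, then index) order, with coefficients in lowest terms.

Distribute over the terms of R1 (each basis-blade product reordered to ascending indices, repeated generators contracted through their squares):
(31/5) R2 = 3193/100 + 124/75*e1 e2 + 527/25*e1 e3 - 992/75*e2 e3
(6/5*e1 e2) R2 = 8/25 + 309/50*e1 e2 + 64/25*e1 e3 - 102/25*e2 e3
(36/25*e1 e3) R2 = 612/125 - 384/125*e1 e2 + 927/125*e1 e3 + 48/125*e2 e3
(51/25*e2 e3) R2 = 544/125 - 867/125*e1 e2 + 68/125*e1 e3 + 5253/500*e2 e3
Summing the partial products and collecting blades:
Answer: 20749/500 - 1631/750*e1 e2 + 158/5*e1 e3 - 77/12*e2 e3


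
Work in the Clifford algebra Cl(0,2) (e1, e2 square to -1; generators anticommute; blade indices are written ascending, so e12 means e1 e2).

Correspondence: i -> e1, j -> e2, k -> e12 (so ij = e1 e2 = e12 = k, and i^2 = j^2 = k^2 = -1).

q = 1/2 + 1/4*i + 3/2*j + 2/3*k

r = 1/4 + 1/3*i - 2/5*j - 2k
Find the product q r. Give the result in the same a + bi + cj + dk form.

In blades: q = 1/2 + 1/4*e1 + 3/2*e2 + 2/3*e12, r = 1/4 + 1/3*e1 - 2/5*e2 - 2*e12.
Distribute q over r term by term (generator squares from the signature, products reordered to ascending indices): (1/2)*r = 1/8 + 1/6*e1 - 1/5*e2 - e12; (1/4*e1)*r = -1/12 + 1/16*e1 + 1/2*e2 - 1/10*e12; (3/2*e2)*r = 3/5 - 3*e1 + 3/8*e2 - 1/2*e12; (2/3*e12)*r = 4/3 + 4/15*e1 + 2/9*e2 + 1/6*e12.
Sum: 79/40 - 601/240*e1 + 323/360*e2 - 43/30*e12; translating back through the correspondence:
Answer: 79/40 - 601/240*i + 323/360*j - 43/30*k


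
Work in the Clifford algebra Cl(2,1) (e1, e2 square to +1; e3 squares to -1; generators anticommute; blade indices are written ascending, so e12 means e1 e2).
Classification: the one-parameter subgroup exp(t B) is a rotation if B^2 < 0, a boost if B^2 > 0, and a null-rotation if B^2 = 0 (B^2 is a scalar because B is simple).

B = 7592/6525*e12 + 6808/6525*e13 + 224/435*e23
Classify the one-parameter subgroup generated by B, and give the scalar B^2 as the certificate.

B^2 term by term: the squares give (7592/6525)^2*(e12)^2 + (6808/6525)^2*(e13)^2 + (224/435)^2*(e23)^2 = 57638464/42575625*(-1) + 46348864/42575625*(+1) + 50176/189225*(+1) = 0 (each basis 2-blade squares to minus the product of its generators' squares); cross terms between blades sharing an index anticommute and cancel. So B^2 = 0.
Answer: null-rotation, certificate B^2 = 0. Certificate logic: 0 is a conjugation-invariant scalar, so its sign fixes rotation versus boost versus null-rotation outright.


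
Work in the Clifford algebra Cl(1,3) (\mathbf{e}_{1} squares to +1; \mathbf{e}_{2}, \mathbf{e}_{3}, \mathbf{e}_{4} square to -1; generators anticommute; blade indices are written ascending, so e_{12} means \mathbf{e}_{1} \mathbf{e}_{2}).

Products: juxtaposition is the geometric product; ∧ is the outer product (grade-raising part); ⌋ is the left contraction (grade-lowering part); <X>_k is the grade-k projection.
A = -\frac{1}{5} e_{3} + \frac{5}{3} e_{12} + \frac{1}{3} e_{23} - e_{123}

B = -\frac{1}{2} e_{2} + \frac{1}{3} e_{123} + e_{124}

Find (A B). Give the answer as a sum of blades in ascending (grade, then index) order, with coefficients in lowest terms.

step 1: \frac{1}{3} + \frac{13}{18} e_{1} + \frac{7}{18} e_{3} + \frac{5}{3} e_{4} + \frac{1}{15} e_{12} + \frac{1}{2} e_{13} - \frac{1}{10} e_{23} - e_{34} + \frac{1}{3} e_{134} - \frac{1}{5} e_{1234}
Answer: \frac{1}{3} + \frac{13}{18} e_{1} + \frac{7}{18} e_{3} + \frac{5}{3} e_{4} + \frac{1}{15} e_{12} + \frac{1}{2} e_{13} - \frac{1}{10} e_{23} - e_{34} + \frac{1}{3} e_{134} - \frac{1}{5} e_{1234}


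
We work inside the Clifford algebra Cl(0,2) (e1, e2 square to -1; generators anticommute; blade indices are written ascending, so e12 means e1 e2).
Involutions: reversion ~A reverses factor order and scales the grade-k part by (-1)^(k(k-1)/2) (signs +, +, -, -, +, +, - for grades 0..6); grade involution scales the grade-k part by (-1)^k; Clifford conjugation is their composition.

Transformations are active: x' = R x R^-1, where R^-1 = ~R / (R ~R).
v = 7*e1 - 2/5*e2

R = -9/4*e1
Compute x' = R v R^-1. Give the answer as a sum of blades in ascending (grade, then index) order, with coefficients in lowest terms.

~R = -9/4*e1, and R ~R = -81/16, so R^-1 = ~R / (-81/16).
R v = 63/4 + 9/10*e12
Answer: 7*e1 + 2/5*e2


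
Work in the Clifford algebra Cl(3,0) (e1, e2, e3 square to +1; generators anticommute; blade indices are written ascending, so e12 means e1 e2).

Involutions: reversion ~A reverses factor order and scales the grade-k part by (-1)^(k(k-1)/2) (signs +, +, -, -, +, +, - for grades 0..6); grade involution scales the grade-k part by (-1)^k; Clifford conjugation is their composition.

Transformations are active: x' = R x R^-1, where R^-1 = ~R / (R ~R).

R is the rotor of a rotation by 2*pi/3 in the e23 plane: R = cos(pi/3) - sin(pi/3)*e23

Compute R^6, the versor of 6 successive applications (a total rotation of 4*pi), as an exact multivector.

Half-angle bookkeeping: 6 applications in e23 add up to rotor phase 6*pi/3 = 2*pi, so R^6 = cos(2*pi) - sin(2*pi)*e23.
cos(2*pi) = 1 and sin(2*pi) = 0, so R^6 = 1. The total rotation 4*pi is 2 full turns, so every vector returns to itself, yet the rotor is +1, back on the identity sheet (an even number of 2*pi turns).
Answer: 1


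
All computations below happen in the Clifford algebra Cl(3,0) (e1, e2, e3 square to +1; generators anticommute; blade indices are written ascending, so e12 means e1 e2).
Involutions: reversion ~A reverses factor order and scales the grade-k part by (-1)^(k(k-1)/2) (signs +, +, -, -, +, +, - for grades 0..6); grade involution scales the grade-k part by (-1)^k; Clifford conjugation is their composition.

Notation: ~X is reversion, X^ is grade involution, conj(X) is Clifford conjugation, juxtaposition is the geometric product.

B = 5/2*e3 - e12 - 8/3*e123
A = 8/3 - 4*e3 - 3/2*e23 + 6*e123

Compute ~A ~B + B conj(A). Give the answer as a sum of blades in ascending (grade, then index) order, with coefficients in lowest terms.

first term: 6 - 4*e1 + 15/4*e2 + 38/3*e3 - 23*e12 - 3/2*e13 + 28/9*e123
second term: 26 + 4*e1 - 15/4*e2 + 38/3*e3 + 5/3*e12 - 3/2*e13 - 100/9*e123
Answer: 32 + 76/3*e3 - 64/3*e12 - 3*e13 - 8*e123


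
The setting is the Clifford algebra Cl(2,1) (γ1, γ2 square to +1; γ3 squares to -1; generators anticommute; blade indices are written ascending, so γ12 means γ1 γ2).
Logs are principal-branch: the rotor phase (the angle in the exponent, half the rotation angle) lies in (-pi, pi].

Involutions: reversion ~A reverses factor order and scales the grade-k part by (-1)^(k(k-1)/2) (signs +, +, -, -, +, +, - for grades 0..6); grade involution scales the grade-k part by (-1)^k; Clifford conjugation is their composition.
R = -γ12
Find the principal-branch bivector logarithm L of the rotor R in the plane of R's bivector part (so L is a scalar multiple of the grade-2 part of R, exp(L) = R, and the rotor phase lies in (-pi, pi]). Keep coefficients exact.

The scalar part of R is 0, which pins the rotor phase on the principal branch; dividing the bivector part by the sine of that phase recovers the unit plane, and L is the phase times that plane.
Concretely: cos(phase) = 0 gives phase = ±pi/2, and since phase/sin(phase) is even the sign is immaterial: L = (phase/sin(phase)) * <R>_2 = (pi/2) * <R>_2.
Answer: -pi/2*γ12


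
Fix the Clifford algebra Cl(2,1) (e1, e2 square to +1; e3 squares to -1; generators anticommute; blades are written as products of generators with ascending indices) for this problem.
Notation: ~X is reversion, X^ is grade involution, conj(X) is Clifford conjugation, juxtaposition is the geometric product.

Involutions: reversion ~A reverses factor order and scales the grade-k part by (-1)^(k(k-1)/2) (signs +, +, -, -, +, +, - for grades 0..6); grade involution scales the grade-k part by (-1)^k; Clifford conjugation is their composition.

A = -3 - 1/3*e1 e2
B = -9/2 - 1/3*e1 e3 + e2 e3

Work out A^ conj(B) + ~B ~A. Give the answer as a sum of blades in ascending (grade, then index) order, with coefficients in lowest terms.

first term: 27/2 + 3/2*e1 e2 - 2/3*e1 e3 + 28/9*e2 e3
second term: 27/2 - 3/2*e1 e2 - 2/3*e1 e3 + 28/9*e2 e3
Answer: 27 - 4/3*e1 e3 + 56/9*e2 e3


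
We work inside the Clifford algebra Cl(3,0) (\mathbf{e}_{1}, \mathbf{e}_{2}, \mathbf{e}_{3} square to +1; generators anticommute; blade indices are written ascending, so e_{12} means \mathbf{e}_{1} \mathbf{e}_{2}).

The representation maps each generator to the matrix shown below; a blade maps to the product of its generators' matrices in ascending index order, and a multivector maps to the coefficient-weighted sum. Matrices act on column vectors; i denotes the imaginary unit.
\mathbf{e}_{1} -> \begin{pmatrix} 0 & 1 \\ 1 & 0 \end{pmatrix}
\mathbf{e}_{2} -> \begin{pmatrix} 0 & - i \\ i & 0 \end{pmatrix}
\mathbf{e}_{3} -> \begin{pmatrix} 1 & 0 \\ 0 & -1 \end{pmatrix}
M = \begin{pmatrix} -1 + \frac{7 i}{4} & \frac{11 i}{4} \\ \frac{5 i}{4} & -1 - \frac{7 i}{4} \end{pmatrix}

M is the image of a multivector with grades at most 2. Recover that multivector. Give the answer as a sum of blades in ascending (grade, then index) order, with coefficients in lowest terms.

Method: 1, rho(e_{1}), rho(e_{2}), rho(e_{3}) form a trace-orthogonal basis of the 2x2 complex matrices (tr(X Y) = 2 if X = Y, else 0), so M = m0*1 + m1*rho(e_{1}) + m2*rho(e_{2}) + m3*rho(e_{3}) with m0 = tr(M)/2 = -1, m1 = tr(M rho(e_{1}))/2 = 2 i, m2 = tr(M rho(e_{2}))/2 = - \frac{3}{4}, m3 = tr(M rho(e_{3}))/2 = \frac{7 i}{4}.
Multiplying table entries, the bivector images are rho(e_{12}) = i*rho(e_{3}), rho(e_{13}) = -i*rho(e_{2}), rho(e_{23}) = i*rho(e_{1}); with real blade coefficients the real parts of m0..m3 are the coefficients of 1, e_{1}, e_{2}, e_{3} and the imaginary parts give the bivectors (e_{23}: Im m1, e_{13}: -Im m2, e_{12}: Im m3).
Answer: -1 - \frac{3}{4} e_{2} + \frac{7}{4} e_{12} + 2 e_{23}


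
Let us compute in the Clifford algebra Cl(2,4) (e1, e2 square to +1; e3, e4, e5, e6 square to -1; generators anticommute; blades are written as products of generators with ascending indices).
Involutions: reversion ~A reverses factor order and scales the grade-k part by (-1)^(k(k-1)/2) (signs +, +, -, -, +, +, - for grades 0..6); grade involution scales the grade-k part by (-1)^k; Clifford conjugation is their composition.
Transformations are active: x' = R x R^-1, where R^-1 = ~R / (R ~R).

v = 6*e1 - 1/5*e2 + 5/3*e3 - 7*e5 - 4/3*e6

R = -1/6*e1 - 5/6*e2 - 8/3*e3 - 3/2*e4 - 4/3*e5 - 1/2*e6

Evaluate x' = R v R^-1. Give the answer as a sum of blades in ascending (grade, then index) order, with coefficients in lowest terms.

~R = -1/6*e1 - 5/6*e2 - 8/3*e3 - 3/2*e4 - 4/3*e5 - 1/2*e6, and R ~R = -32/3, so R^-1 = ~R / (-32/3).
R v = -115/18 + 151/30*e1 e2 + 283/18*e1 e3 + 9*e1 e4 + 55/6*e1 e5 + 29/9*e1 e6 - 173/90*e2 e3 - 3/10*e2 e4 + 167/30*e2 e5 + 91/90*e2 e6 + 5/2*e3 e4 + 188/9*e3 e5 + 79/18*e3 e6 + 21/2*e4 e5 + 2*e4 e6 - 31/18*e5 e6
Answer: -3571/576*e1 - 2299/2880*e2 - 175/36*e3 - 115/64*e4 + 389/72*e5 + 47/64*e6


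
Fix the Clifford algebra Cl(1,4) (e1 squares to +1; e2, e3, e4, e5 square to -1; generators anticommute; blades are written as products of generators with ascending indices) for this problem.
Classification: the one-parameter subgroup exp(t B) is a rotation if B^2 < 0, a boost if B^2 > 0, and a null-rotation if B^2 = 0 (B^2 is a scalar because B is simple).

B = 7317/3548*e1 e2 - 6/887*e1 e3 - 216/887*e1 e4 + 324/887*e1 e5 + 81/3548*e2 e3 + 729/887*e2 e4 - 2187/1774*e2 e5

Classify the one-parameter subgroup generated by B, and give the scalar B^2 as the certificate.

B^2 term by term: the squares give (7317/3548)^2*(e1 e2)^2 + (-6/887)^2*(e1 e3)^2 + (-216/887)^2*(e1 e4)^2 + (324/887)^2*(e1 e5)^2 + (81/3548)^2*(e2 e3)^2 + (729/887)^2*(e2 e4)^2 + (-2187/1774)^2*(e2 e5)^2 = 53538489/12588304*(+1) + 36/786769*(+1) + 46656/786769*(+1) + 104976/786769*(+1) + 6561/12588304*(-1) + 531441/786769*(-1) + 4782969/3147076*(-1) = 9/4 (each basis 2-blade squares to minus the product of its generators' squares); cross terms between blades sharing an index anticommute and cancel; the commuting (index-disjoint) pairs give grade-4 terms 2*c*c'*(blade product), which cancel blade by blade — e1 e2 e3 e4: 8748/786769 - 8748/786769 = 0; e1 e2 e3 e5: -13122/786769 + 13122/786769 = 0; e1 e2 e4 e5: -472392/786769 + 472392/786769 = 0 — confirming B is simple. So B^2 = 9/4.
Answer: boost, certificate B^2 = 9/4. B^2 = 9/4 is basis-independent, so its sign is the whole story.


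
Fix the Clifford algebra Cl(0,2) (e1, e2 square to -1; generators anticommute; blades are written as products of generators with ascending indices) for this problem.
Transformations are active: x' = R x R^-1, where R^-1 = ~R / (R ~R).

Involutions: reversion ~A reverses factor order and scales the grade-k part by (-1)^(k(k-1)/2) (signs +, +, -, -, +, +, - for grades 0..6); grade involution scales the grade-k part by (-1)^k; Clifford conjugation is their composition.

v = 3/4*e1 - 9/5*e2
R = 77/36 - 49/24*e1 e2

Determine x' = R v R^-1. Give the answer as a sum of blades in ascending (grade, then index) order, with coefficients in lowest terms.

~R = 77/36 + 49/24*e1 e2, and R ~R = 45325/5184, so R^-1 = ~R / (45325/5184).
R v = -497/240*e1 - 861/160*e2
Answer: -32619/18500*e1 - 3852/4625*e2


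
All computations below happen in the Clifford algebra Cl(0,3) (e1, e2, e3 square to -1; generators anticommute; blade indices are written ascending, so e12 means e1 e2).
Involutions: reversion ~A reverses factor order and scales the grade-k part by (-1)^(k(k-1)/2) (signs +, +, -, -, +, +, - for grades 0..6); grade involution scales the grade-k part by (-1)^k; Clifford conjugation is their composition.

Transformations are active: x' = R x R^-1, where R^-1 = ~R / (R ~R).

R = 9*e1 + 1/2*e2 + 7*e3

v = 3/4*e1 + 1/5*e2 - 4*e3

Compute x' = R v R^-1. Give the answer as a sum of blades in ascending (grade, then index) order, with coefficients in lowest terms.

~R = 9*e1 + 1/2*e2 + 7*e3, and R ~R = -521/4, so R^-1 = ~R / (-521/4).
R v = 423/20 + 57/40*e12 - 165/4*e13 - 17/5*e23
Answer: -38271/10420*e1 - 944/2605*e2 + 4498/2605*e3


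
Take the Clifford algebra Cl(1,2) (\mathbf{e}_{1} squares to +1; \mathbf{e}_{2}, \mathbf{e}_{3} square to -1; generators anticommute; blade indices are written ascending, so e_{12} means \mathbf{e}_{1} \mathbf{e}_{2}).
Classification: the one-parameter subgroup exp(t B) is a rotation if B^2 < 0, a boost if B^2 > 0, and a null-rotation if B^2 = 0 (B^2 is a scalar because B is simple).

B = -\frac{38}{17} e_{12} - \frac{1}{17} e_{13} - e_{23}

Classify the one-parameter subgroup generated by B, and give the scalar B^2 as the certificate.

B^2 term by term: the squares give (-\frac{38}{17})^2*(e_{12})^2 + (-\frac{1}{17})^2*(e_{13})^2 + (-1)^2*(e_{23})^2 = \frac{1444}{289}*(+1) + \frac{1}{289}*(+1) + 1*(-1) = 4 (each basis 2-blade squares to minus the product of its generators' squares); cross terms between blades sharing an index anticommute and cancel. So B^2 = 4.
Answer: boost, certificate B^2 = 4. The scalar 4 is the complete invariant here: its sign names the subgroup type.


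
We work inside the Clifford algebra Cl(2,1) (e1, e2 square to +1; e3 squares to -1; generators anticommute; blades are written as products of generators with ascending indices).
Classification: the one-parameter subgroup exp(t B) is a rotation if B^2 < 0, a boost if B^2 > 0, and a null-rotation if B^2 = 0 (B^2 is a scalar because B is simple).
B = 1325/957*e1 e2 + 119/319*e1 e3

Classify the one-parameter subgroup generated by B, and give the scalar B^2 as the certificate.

B^2 term by term: the squares give (1325/957)^2*(e1 e2)^2 + (119/319)^2*(e1 e3)^2 = 1755625/915849*(-1) + 14161/101761*(+1) = -16/9 (each basis 2-blade squares to minus the product of its generators' squares); cross terms between blades sharing an index anticommute and cancel. So B^2 = -16/9.
Answer: rotation, certificate B^2 = -16/9. No conjugation can change B^2 = -16/9; the sign gives the class.


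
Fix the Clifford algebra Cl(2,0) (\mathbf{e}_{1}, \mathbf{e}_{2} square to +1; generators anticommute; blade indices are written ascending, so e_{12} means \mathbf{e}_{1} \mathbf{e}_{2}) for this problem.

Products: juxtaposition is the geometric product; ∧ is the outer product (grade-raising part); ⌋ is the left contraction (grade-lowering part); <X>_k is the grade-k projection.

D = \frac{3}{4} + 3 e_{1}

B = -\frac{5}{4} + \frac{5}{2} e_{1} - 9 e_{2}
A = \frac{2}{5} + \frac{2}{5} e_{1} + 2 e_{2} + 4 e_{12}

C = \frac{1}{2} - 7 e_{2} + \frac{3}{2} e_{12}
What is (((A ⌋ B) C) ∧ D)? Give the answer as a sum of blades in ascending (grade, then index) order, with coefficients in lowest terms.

step 1: -\frac{35}{2} + e_{1} - \frac{18}{5} e_{2}
step 2: \frac{329}{20} + \frac{59}{10} e_{1} + \frac{611}{5} e_{2} - \frac{133}{4} e_{12}
step 3: \frac{987}{80} + \frac{2151}{40} e_{1} + \frac{1833}{20} e_{2} - \frac{31323}{80} e_{12}
Answer: \frac{987}{80} + \frac{2151}{40} e_{1} + \frac{1833}{20} e_{2} - \frac{31323}{80} e_{12}
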